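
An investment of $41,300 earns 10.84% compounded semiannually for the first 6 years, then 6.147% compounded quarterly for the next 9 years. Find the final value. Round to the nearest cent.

Phase 1: 41,300·(1 + 0.0542)^12 ≈ 77,808.3479.
Phase 2: 77,808.3479·(1 + 0.0153675)^36 ≈ 134,729.7471.

$134,729.75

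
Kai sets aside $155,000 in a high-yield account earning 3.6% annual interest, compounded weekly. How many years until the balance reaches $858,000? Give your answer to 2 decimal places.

47.55 years

We need (1 + 0.000692308)^(52t) = 5.5355, so 52t = ln 5.5355 / ln 1.000692 ≈ 2472.5585.
t ≈ 2472.5585/52 = 47.5492 years.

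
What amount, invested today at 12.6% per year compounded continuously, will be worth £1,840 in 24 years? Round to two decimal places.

P = A·e^(−rt) = 1,840·e^(−3.024).
e^(−3.024) ≈ 0.04860640338, so P ≈ 89.4358.

£89.44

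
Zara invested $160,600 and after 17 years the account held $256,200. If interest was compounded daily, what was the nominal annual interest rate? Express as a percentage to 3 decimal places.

The 6205-period growth factor is 256,200/160,600 = 1.59527.
r/365 = 1.59527^(1/6205) − 1 ≈ 0.0000752714, so r ≈ 365·0.0000752714 = 2.74741%.

2.747%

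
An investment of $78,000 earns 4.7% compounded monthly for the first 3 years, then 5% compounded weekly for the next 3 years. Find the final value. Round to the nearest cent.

Phase 1: 78,000·(1 + 0.047/12)^36 ≈ 89,786.3914.
Phase 2: 89,786.3914·(1 + 0.05/52)^156 ≈ 104,309.3863.

$104,309.39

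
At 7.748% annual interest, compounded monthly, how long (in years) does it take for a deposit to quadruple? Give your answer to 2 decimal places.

17.95 years

(1 + 0.00645667)^(12t) = 4.
12t = ln 4 / ln(1 + 0.00645667) ≈ 1.3863/0.00643591 ≈ 215.3998.
t ≈ 17.9500.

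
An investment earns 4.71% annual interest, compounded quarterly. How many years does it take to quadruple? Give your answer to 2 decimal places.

(1 + 0.011775)^(4t) = 4.
4t = ln 4 / ln(1 + 0.011775) ≈ 1.3863/0.0117062 ≈ 118.4238.
t ≈ 29.6060.

29.61 years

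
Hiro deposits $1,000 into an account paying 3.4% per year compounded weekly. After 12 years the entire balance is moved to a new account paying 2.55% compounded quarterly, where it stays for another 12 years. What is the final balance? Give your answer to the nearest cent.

Phase 1: 1,000·(1 + 0.034/52)^624 ≈ 1,503.6067.
Phase 2: 1,503.6067·(1 + 0.006375)^48 ≈ 2,039.8891.

$2,039.89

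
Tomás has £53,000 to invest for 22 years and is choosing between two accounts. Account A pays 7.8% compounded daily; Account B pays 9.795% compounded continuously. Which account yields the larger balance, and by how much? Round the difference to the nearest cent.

Account A growth factor: (1 + 0.078/365)^8030 ≈ 5.56121535105; balance ≈ 294,744.4136.
Account B growth factor: e^(0.09795·22) = e^2.1549 ≈ 8.62702743309; balance ≈ 457,232.4540.
Account B is larger by 162,488.0403.

Account B, by £162,488.04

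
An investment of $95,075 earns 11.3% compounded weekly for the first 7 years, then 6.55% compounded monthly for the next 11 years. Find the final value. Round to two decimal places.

$429,812.30

After 7 years at 11.3%: 95,075 × 2.20370887053 ≈ 209,517.6209.
Then 11 years at 6.55%: 209,517.6209 × 2.05143748915 ≈ 429,812.3021.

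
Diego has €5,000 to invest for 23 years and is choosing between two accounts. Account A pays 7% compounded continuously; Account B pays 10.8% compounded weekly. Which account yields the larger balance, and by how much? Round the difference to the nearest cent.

Account A growth factor: e^(0.07·23) = e^1.61 ≈ 5.0028112278; balance ≈ 25,014.0561.
Account B growth factor: (1 + 0.108/52)^1196 ≈ 11.958281222; balance ≈ 59,791.4061.
Account B is larger by 34,777.3500.

Account B, by €34,777.35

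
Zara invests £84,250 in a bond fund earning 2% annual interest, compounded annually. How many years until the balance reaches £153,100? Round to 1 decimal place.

(1 + 0.02)^t = 153,100/84,250 = 1.8172.
t·ln(1 + 0.02) = ln(1.8172); t = 0.5973/0.0198026 ≈ 30.1628.

30.2 years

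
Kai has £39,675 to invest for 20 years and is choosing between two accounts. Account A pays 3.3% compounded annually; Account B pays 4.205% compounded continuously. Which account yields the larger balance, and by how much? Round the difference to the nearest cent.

Account B, by £16,044.58

Account A growth factor: (1 + 0.033)^20 ≈ 1.9142842687; balance ≈ 75,949.2284.
Account B growth factor: e^(0.04205·20) = e^0.841 ≈ 2.3186845023; balance ≈ 91,993.8076.
Account B is larger by 16,044.5793.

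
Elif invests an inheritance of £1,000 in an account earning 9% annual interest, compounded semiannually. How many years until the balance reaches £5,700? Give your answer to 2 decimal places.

19.77 years

(1 + 0.045)^(2t) = 5,700/1,000 = 5.7.
2t·ln(1 + 0.045) = ln(5.7); 2t = 1.7405/0.0440169 ≈ 39.5409.
t ≈ 19.7704 years.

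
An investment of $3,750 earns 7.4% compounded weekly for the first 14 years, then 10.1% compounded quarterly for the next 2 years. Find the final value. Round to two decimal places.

$12,890.77

Phase 1: 3,750·(1 + 0.074/52)^728 ≈ 10,559.4309.
Phase 2: 10,559.4309·(1 + 0.02525)^8 ≈ 12,890.7663.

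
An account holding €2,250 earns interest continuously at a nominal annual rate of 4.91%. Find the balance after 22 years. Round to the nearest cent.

€6,626.85

A = P·e^(rt) = 2,250·e^(0.0491·22) = 2,250·e^1.0802.
e^1.0802 ≈ 2.945268546, so A ≈ 6,626.8542.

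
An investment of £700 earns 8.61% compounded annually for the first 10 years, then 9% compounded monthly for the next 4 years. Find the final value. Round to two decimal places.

£2,288.54

Phase 1: 700·(1 + 0.0861)^10 ≈ 1,598.8075.
Phase 2: 1,598.8075·(1 + 0.0075)^48 ≈ 2,288.5416.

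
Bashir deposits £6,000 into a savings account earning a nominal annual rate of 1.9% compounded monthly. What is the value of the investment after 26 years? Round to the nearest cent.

£9,829.31

Periodic rate = 1.9%/12 = 0.00158333; periods = 12·26 = 312.
A = 6,000·(1 + 0.019/12)^312 ≈ 6,000·1.638218431 ≈ 9,829.3106.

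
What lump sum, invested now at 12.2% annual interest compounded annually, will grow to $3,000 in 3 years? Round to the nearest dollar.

$2,124

Annual rate = 12.2% = 0.122; 3 periods.
P = 3,000/(1 + 0.122)^3 ≈ 3,000/1.412467848 ≈ 2,123.9422.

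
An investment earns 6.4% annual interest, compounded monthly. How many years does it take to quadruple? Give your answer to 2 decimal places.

21.72 years

(1 + 0.00533333)^(12t) = 4.
12t = ln 4 / ln(1 + 0.00533333) ≈ 1.3863/0.00531916 ≈ 260.6227.
t ≈ 21.7186.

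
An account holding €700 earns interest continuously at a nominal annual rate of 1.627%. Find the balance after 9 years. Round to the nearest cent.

A = P·e^(rt) = 700·e^(0.01627·9) = 700·e^0.14643.
e^0.14643 ≈ 1.15769389, so A ≈ 810.3857.

€810.39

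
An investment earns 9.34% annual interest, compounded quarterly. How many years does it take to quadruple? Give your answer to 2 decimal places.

15.02 years

(1 + 0.02335)^(4t) = 4.
4t = ln 4 / ln(1 + 0.02335) ≈ 1.3863/0.0230816 ≈ 60.0607.
t ≈ 15.0152.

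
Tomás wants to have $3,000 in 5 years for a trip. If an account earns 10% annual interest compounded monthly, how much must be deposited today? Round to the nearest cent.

$1,823.37

Growth factor = (1 + 0.1/12)^60 ≈ 1.645308935.
P = 3,000/1.645308935 ≈ 1,823.3658.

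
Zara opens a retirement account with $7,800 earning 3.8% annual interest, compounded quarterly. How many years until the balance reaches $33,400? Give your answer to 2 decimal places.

We need (1 + 0.0095)^(4t) = 4.2821, so 4t = ln 4.2821 / ln 1.0095 ≈ 153.8242.
t ≈ 153.8242/4 = 38.4560 years.

38.46 years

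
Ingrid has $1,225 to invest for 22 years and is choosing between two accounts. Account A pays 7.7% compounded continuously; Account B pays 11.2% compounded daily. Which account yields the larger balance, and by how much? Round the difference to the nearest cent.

Account A growth factor: e^(0.077·22) = e^1.694 ≈ 5.441202042; balance ≈ 6,665.4725.
Account B growth factor: (1 + 0.112/365)^8030 ≈ 11.747283695; balance ≈ 14,390.4225.
Account B is larger by 7,724.9500.

Account B, by $7,724.95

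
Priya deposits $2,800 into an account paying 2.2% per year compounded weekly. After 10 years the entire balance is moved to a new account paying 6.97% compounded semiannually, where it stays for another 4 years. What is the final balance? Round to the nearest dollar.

$4,589

After 10 years at 2.2%: 2,800 × 1.246018758 ≈ 3,488.8525.
Then 4 years at 6.97%: 3,488.8525 × 1.315283076 ≈ 4,588.8287.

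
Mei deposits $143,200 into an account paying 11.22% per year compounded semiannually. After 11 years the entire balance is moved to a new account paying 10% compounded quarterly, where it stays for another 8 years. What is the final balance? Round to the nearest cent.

After 11 years at 11.22%: 143,200 × 3.322851536907 ≈ 475,832.3401.
Then 8 years at 10%: 475,832.3401 × 2.203756937773 ≈ 1,048,618.8207.

$1,048,618.82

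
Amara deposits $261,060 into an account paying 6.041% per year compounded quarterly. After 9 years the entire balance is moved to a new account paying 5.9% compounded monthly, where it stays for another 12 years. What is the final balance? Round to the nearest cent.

$907,452.10

Phase 1: 261,060·(1 + 0.0151025)^36 ≈ 447,812.9398.
Phase 2: 447,812.9398·(1 + 0.059/12)^144 ≈ 907,452.1016.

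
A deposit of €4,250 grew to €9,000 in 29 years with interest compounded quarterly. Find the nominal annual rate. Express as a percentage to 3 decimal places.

2.596%

(1 + r/4)^116 = 9,000/4,250 = 2.11765.
1 + r/4 = 2.11765^(1/116) ≈ 1.006489, so r/4 ≈ 0.00648912.
r ≈ 4·0.00648912 = 2.59565%.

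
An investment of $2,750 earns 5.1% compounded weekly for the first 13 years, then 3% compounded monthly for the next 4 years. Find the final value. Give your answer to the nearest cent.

$6,014.22

Phase 1: 2,750·(1 + 0.051/52)^676 ≈ 5,334.9313.
Phase 2: 5,334.9313·(1 + 0.0025)^48 ≈ 6,014.2175.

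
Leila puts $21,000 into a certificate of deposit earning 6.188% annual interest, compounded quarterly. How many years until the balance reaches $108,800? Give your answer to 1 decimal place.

26.8 years

We need (1 + 0.01547)^(4t) = 5.181, so 4t = ln 5.181 / ln 1.01547 ≈ 107.1545.
t ≈ 107.1545/4 = 26.7886 years.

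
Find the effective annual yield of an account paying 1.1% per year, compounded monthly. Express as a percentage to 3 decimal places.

1.106%

EAR = (1 + 1.1%/12)^12 − 1 = (1 + 0.000916667)^12 − 1.
(1 + 0.000916667)^12 ≈ 1.011056, so EAR ≈ 1.10556%.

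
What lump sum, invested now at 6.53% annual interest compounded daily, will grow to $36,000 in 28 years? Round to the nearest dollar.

Growth factor = (1 + 0.0653/365)^10220 ≈ 6.2229026717.
P = 36,000/6.2229026717 ≈ 5,785.0816.

$5,785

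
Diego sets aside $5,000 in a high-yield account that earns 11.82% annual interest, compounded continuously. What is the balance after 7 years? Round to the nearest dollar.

$11,437

A = P·e^(rt) = 5,000·e^(0.1182·7) = 5,000·e^0.8274.
e^0.8274 ≈ 2.2873638562, so A ≈ 11,436.8193.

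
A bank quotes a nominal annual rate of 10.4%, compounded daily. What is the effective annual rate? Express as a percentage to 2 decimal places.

One year is 365 periods at 0.000284932 each: (1 + 0.000284932)^365 ≈ 1.109584.
EAR = 1.109584 − 1 ≈ 10.95840%.

10.96%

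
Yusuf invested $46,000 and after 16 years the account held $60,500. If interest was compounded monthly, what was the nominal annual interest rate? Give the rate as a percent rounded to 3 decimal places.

The 192-period growth factor is 60,500/46,000 = 1.31522.
r/12 = 1.31522^(1/192) − 1 ≈ 0.00142811, so r ≈ 12·0.00142811 = 1.71373%.

1.714%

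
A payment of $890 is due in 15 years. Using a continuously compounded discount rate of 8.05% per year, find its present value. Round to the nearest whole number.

$266

P = A·e^(−rt) = 890·e^(−1.2075).
e^(−1.2075) ≈ 0.298943705, so P ≈ 266.0599.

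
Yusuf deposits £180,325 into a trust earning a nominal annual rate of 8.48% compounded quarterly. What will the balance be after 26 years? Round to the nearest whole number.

Periodic rate = 8.48%/4 = 0.0212; periods = 4·26 = 104.
A = 180,325·(1 + 0.0212)^104 ≈ 180,325·8.861838635816 ≈ 1,598,011.0520.

£1,598,011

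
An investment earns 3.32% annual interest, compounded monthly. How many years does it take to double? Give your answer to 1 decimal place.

(1 + 0.00276667)^(12t) = 2.
12t = ln 2 / ln(1 + 0.00276667) ≈ 0.69315/0.00276285 ≈ 250.8815.
t ≈ 20.9068.

20.9 years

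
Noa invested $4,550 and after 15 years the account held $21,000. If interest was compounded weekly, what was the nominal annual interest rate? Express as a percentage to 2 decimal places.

10.21%

(1 + r/52)^780 = 21,000/4,550 = 4.61538.
1 + r/52 = 4.61538^(1/780) ≈ 1.001963, so r/52 ≈ 0.00196269.
r ≈ 52·0.00196269 = 10.20597%.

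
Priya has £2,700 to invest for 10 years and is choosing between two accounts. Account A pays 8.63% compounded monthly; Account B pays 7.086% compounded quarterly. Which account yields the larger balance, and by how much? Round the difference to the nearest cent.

A: (1 + 0.0863/12)^120 ≈ 2.362951786, so 2,700 × 2.362951786 ≈ 6,379.9698.
B: (1 + 0.017715)^40 ≈ 2.018584915, so 2,700 × 2.018584915 ≈ 5,450.1793.
Difference ≈ 929.7906 in favor of A.

Account A, by £929.79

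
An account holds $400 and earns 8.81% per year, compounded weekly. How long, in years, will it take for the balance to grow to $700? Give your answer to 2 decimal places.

6.36 years

We need (1 + 0.00169423)^(52t) = 1.75, so 52t = ln 1.75 / ln 1.001694 ≈ 330.5864.
t ≈ 330.5864/52 = 6.3574 years.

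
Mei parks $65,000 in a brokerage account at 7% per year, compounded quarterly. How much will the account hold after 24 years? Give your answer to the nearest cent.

$343,730.03

Periodic rate = 7%/4 = 0.0175; periods = 4·24 = 96.
A = 65,000·(1 + 0.0175)^96 ≈ 65,000·5.28815429326 ≈ 343,730.0291.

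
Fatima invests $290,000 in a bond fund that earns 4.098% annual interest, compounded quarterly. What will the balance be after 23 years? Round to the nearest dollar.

$740,722

Growth factor = (1 + 0.010245)^92 ≈ 2.55421405015.
A ≈ 290,000 × 2.55421405015 ≈ 740,722.0745.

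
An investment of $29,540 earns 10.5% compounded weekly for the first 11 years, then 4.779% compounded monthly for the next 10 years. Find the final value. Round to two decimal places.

After 11 years at 10.5%: 29,540 × 3.17032929681 ≈ 93,651.5274.
Then 10 years at 4.779%: 93,651.5274 × 1.61115433548 ≈ 150,887.0644.

$150,887.06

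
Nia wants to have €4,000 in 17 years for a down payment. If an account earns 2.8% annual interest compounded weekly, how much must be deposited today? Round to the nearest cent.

Periodic rate = 2.8%/52 = 0.000538462; 884 periods.
P = 4,000/(1 + 0.028/52)^884 ≈ 4,000/1.609416824 ≈ 2,485.3723.

€2,485.37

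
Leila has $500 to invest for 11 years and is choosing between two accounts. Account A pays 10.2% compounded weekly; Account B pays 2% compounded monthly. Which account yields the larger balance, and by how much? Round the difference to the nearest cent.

Account A, by $910.88

A: (1 + 0.102/52)^572 ≈ 3.067616924, so 500 × 3.067616924 ≈ 1,533.8085.
B: (1 + 0.02/12)^132 ≈ 1.24584856, so 500 × 1.24584856 ≈ 622.9243.
Difference ≈ 910.8842 in favor of A.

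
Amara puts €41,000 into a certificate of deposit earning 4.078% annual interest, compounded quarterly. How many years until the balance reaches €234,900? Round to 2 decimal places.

We need (1 + 0.010195)^(4t) = 5.7293, so 4t = ln 5.7293 / ln 1.010195 ≈ 172.0913.
t ≈ 172.0913/4 = 43.0228 years.

43.02 years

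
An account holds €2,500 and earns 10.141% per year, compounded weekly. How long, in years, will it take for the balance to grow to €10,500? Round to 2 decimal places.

(1 + 0.00195019)^(52t) = 10,500/2,500 = 4.2.
52t·ln(1 + 0.00195019) = ln(4.2); 52t = 1.4351/0.00194829 ≈ 736.5855.
t ≈ 14.1651 years.

14.17 years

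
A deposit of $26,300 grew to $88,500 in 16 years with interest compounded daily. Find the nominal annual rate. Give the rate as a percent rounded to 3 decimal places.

The 5840-period growth factor is 88,500/26,300 = 3.36502.
r/365 = 3.36502^(1/5840) − 1 ≈ 0.000207801, so r ≈ 365·0.000207801 = 7.58475%.

7.585%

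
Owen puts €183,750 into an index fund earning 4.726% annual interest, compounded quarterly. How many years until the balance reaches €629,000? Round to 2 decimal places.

26.19 years

(1 + 0.011815)^(4t) = 629,000/183,750 = 3.4231.
4t·ln(1 + 0.011815) = ln(3.4231); 4t = 1.2306/0.0117457 ≈ 104.7660.
t ≈ 26.1915 years.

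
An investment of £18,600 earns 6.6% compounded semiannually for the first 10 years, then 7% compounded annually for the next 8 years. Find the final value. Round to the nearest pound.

Phase 1: 18,600·(1 + 0.033)^20 ≈ 35,605.6874.
Phase 2: 35,605.6874·(1 + 0.07)^8 ≈ 61,177.2000.

£61,177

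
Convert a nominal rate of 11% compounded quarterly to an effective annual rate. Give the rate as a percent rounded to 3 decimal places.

11.462%

One year is 4 periods at 0.0275 each: (1 + 0.0275)^4 ≈ 1.114621.
EAR = 1.114621 − 1 ≈ 11.46213%.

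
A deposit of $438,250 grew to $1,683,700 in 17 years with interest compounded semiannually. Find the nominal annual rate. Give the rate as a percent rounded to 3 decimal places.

(1 + r/2)^34 = 1,683,700/438,250 = 3.84187.
1 + r/2 = 3.84187^(1/34) ≈ 1.040381, so r/2 ≈ 0.0403811.
r ≈ 2·0.0403811 = 8.07621%.

8.076%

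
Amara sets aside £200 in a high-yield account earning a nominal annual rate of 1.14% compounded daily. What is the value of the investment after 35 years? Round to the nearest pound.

Growth factor = (1 + 0.0114/365)^12775 ≈ 1.49032433.
A ≈ 200 × 1.49032433 ≈ 298.0649.

£298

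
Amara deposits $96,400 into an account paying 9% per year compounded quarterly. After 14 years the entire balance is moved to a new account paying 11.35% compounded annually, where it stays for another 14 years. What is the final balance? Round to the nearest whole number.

$1,509,683

After 14 years at 9%: 96,400 × 3.476528019983 ≈ 335,137.3011.
Then 14 years at 11.35%: 335,137.3011 × 4.504671223374 ≈ 1,509,683.3563.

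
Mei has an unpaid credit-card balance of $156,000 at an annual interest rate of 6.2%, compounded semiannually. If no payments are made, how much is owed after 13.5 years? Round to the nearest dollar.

Periodic rate = 6.2%/2 = 0.031; periods = 2·13.5 = 27.
A = 156,000·(1 + 0.031)^27 ≈ 156,000·2.28025786656 ≈ 355,720.2272.

$355,720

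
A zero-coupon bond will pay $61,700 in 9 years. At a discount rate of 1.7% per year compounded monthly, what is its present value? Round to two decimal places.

$52,952.34

Growth factor = (1 + 0.017/12)^108 ≈ 1.1651988128.
P = 61,700/1.1651988128 ≈ 52,952.3368.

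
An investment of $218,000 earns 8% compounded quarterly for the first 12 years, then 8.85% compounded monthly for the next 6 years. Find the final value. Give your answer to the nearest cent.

$957,257.75

Phase 1: 218,000·(1 + 0.02)^48 ≈ 563,981.3440.
Phase 2: 563,981.3440·(1 + 0.007375)^72 ≈ 957,257.7483.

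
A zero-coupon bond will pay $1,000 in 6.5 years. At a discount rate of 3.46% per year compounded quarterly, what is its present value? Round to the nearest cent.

Periodic rate = 3.46%/4 = 0.00865; 26 periods.
P = 1,000/(1 + 0.00865)^26 ≈ 1,000/1.25098705 ≈ 799.3688.

$799.37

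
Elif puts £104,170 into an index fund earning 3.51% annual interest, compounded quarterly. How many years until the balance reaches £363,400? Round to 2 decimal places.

(1 + 0.008775)^(4t) = 363,400/104,170 = 3.4885.
4t·ln(1 + 0.008775) = ln(3.4885); 4t = 1.2495/0.00873672 ≈ 143.0147.
t ≈ 35.7537 years.

35.75 years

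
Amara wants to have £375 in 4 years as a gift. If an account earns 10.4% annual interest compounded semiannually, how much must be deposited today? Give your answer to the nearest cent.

£249.98

Periodic rate = 10.4%/2 = 0.052; 8 periods.
P = 375/(1 + 0.052)^8 ≈ 375/1.50011971 ≈ 249.9800.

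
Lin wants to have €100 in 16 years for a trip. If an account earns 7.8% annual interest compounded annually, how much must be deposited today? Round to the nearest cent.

€30.07

Growth factor = (1 + 0.078)^16 ≈ 3.325831.
P = 100/3.325831 ≈ 30.0677.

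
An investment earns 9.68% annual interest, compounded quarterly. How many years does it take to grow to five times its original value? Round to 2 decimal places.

(1 + 0.0242)^(4t) = 5.
4t = ln 5 / ln(1 + 0.0242) ≈ 1.6094/0.0239118 ≈ 67.3072.
t ≈ 16.8268.

16.83 years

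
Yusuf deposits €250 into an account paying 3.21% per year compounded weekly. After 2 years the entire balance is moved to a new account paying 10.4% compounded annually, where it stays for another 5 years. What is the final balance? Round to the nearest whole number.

€437

After 2 years at 3.21%: 250 × 1.06628452 ≈ 266.5711.
Then 5 years at 10.4%: 266.5711 × 1.64000574 ≈ 437.1782.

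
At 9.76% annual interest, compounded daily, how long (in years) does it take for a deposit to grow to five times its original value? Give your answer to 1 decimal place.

16.5 years

(1 + 0.000267397)^(365t) = 5.
365t = ln 5 / ln(1 + 0.000267397) ≈ 1.6094/0.000267362 ≈ 6019.7067.
t ≈ 16.4923.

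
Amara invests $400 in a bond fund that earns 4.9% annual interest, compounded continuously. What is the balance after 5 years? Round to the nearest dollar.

A = P·e^(rt) = 400·e^(0.049·5) = 400·e^0.245.
e^0.245 ≈ 1.27762131, so A ≈ 511.0485.

$511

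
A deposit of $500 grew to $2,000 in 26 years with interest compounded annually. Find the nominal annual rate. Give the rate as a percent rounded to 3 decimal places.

The 26-period growth factor is 2,000/500 = 4.
r = 4^(1/26) − 1 ≈ 0.0547661, i.e. 5.47661%.

5.477%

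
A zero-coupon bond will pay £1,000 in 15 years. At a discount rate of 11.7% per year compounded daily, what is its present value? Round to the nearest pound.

£173

Growth factor = (1 + 0.117/365)^5475 ≈ 5.78182155.
P = 1,000/5.78182155 ≈ 172.9559.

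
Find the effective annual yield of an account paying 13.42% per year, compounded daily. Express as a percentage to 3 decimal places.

EAR = (1 + 13.42%/365)^365 − 1 = (1 + 0.000367671)^365 − 1.
(1 + 0.000367671)^365 ≈ 1.143593, so EAR ≈ 14.35933%.

14.359%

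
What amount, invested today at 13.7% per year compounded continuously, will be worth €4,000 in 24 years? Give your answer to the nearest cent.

€149.31

P = A·e^(−rt) = 4,000·e^(−3.288).
e^(−3.288) ≈ 0.03732843165, so P ≈ 149.3137.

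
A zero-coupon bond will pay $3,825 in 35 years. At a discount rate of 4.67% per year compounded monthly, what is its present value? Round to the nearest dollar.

$748

Periodic rate = 4.67%/12 = 0.00389167; 420 periods.
P = 3,825/(1 + 0.0467/12)^420 ≈ 3,825/5.110655955 ≈ 748.4362.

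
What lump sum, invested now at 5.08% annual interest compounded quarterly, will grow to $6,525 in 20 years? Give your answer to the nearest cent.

$2,377.47

Growth factor = (1 + 0.0127)^80 ≈ 2.744509879.
P = 6,525/2.744509879 ≈ 2,377.4737.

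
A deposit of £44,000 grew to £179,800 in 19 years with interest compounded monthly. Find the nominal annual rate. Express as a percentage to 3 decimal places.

7.432%

(1 + r/12)^228 = 179,800/44,000 = 4.08636.
1 + r/12 = 4.08636^(1/228) ≈ 1.006193, so r/12 ≈ 0.00619303.
r ≈ 12·0.00619303 = 7.43163%.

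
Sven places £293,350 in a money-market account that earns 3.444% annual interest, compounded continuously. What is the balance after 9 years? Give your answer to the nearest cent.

A = P·e^(rt) = 293,350·e^(0.03444·9) = 293,350·e^0.30996.
e^0.30996 ≈ 1.36337057822, so A ≈ 399,944.7591.

£399,944.76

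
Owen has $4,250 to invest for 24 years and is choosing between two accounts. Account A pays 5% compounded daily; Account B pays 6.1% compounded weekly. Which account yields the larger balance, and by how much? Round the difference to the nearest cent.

Account B, by $4,248.58

A: (1 + 0.05/365)^8760 ≈ 3.3198440725, so 4,250 × 3.3198440725 ≈ 14,109.3373.
B: (1 + 0.061/52)^1248 ≈ 4.3195100378, so 4,250 × 4.3195100378 ≈ 18,357.9177.
Difference ≈ 4,248.5804 in favor of B.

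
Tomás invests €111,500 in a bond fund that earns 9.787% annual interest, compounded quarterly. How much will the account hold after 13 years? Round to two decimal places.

Growth factor = (1 + 0.0244675)^52 ≈ 3.5148406885.
A ≈ 111,500 × 3.5148406885 ≈ 391,904.7368.

€391,904.74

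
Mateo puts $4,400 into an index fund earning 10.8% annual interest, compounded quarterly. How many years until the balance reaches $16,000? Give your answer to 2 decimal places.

(1 + 0.027)^(4t) = 16,000/4,400 = 3.6364.
4t·ln(1 + 0.027) = ln(3.6364); 4t = 1.291/0.0266419 ≈ 48.4569.
t ≈ 12.1142 years.

12.11 years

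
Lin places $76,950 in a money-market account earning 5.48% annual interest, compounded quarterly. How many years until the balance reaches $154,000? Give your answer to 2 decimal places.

12.75 years

We need (1 + 0.0137)^(4t) = 2.0013, so 4t = ln 2.0013 / ln 1.0137 ≈ 50.9882.
t ≈ 50.9882/4 = 12.7471 years.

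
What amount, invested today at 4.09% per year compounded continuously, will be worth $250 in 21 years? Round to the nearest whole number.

P = A·e^(−rt) = 250·e^(−0.8589).
e^(−0.8589) ≈ 0.423627817, so P ≈ 105.9070.

$106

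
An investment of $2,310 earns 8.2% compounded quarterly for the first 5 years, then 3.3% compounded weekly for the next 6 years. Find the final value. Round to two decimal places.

After 5 years at 8.2%: 2,310 × 1.500583549 ≈ 3,466.3480.
Then 6 years at 3.3%: 3,466.3480 × 1.218885845 ≈ 4,225.0825.

$4,225.08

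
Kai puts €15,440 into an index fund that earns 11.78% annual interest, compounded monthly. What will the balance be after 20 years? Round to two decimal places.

Growth factor = (1 + 0.1178/12)^240 ≈ 10.4281730845.
A ≈ 15,440 × 10.4281730845 ≈ 161,010.9924.

€161,010.99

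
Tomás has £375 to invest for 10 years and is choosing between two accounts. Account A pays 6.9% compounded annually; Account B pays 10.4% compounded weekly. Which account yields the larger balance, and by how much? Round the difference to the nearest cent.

Account A growth factor: (1 + 0.069)^10 ≈ 1.94884389; balance ≈ 730.8165.
Account B growth factor: (1 + 0.002)^520 ≈ 2.826280071; balance ≈ 1,059.8550.
Account B is larger by 329.0386.

Account B, by £329.04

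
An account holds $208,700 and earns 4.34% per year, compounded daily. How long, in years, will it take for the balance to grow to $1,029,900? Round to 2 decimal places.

36.78 years

We need (1 + 0.000118904)^(365t) = 4.9348, so 365t = ln 4.9348 / ln 1.000119 ≈ 13426.0631.
t ≈ 13426.0631/365 = 36.7837 years.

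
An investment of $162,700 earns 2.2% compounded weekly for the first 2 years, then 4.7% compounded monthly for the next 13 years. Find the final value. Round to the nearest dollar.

$312,844

After 2 years at 2.2%: 162,700 × 1.0449726313 ≈ 170,017.0471.
Then 13 years at 4.7%: 170,017.0471 × 1.84007544498 ≈ 312,844.1936.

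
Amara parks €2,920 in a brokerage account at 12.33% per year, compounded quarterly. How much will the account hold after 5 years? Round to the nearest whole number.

Growth factor = (1 + 0.030825)^20 ≈ 1.835265303.
A ≈ 2,920 × 1.835265303 ≈ 5,358.9747.

€5,359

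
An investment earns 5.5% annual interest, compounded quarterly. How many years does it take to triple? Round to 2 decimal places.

20.11 years

(1 + 0.01375)^(4t) = 3.
4t = ln 3 / ln(1 + 0.01375) ≈ 1.0986/0.0136563 ≈ 80.4471.
t ≈ 20.1118.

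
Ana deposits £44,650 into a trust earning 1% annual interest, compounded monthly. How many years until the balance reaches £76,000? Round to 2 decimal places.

(1 + 0.000833333)^(12t) = 76,000/44,650 = 1.7021.
12t·ln(1 + 0.000833333) = ln(1.7021); 12t = 0.53188/0.000832986 ≈ 638.5207.
t ≈ 53.2101 years.

53.21 years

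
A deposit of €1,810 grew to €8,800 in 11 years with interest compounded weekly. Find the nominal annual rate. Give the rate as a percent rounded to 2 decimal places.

14.40%

The 572-period growth factor is 8,800/1,810 = 4.86188.
r/52 = 4.86188^(1/572) − 1 ≈ 0.00276855, so r ≈ 52·0.00276855 = 14.39648%.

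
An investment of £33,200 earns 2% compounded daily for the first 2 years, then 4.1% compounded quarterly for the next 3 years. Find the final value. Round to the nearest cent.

£39,053.12

Phase 1: 33,200·(1 + 0.02/365)^730 ≈ 34,554.8798.
Phase 2: 34,554.8798·(1 + 0.01025)^12 ≈ 39,053.1165.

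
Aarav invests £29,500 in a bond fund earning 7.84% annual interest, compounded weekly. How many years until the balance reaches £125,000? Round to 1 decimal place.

We need (1 + 0.00150769)^(52t) = 4.2373, so 52t = ln 4.2373 / ln 1.001508 ≈ 958.4261.
t ≈ 958.4261/52 = 18.4313 years.

18.4 years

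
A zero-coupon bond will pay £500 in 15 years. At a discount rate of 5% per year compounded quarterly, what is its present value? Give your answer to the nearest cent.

Growth factor = (1 + 0.0125)^60 ≈ 2.10718135.
P = 500/2.10718135 ≈ 237.2838.

£237.28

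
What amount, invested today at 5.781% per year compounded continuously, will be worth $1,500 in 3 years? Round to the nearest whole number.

P = A·e^(−rt) = 1,500·e^(−0.17343).
e^(−0.17343) ≈ 0.8407760034, so P ≈ 1,261.1640.

$1,261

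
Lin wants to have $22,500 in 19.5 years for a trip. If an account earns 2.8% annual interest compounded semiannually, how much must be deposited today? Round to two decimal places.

$13,082.85

Periodic rate = 2.8%/2 = 0.014; 39 periods.
P = 22,500/(1 + 0.014)^39 ≈ 22,500/1.7198091091 ≈ 13,082.8473.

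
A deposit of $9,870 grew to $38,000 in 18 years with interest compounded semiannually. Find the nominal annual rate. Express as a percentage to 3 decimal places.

7.631%

(1 + r/2)^36 = 38,000/9,870 = 3.85005.
1 + r/2 = 3.85005^(1/36) ≈ 1.038157, so r/2 ≈ 0.0381568.
r ≈ 2·0.0381568 = 7.63136%.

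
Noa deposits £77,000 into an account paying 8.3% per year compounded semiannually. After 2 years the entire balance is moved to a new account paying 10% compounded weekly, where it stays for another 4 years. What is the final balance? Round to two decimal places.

£135,107.29

After 2 years at 8.3%: 77,000 × 1.17662235965 ≈ 90,599.9217.
Then 4 years at 10%: 90,599.9217 × 1.49125176351 ≈ 135,107.2930.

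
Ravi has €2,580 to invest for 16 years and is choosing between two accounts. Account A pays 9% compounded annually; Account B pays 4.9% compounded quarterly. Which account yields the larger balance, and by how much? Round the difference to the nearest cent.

A: (1 + 0.09)^16 ≈ 3.9703058811, so 2,580 × 3.9703058811 ≈ 10,243.3892.
B: (1 + 0.01225)^64 ≈ 2.179808131, so 2,580 × 2.179808131 ≈ 5,623.9050.
Difference ≈ 4,619.4842 in favor of A.

Account A, by €4,619.48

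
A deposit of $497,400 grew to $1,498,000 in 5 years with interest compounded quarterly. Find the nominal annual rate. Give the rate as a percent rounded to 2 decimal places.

22.67%

The 20-period growth factor is 1,498,000/497,400 = 3.01166.
r/4 = 3.01166^(1/20) − 1 ≈ 0.0566722, so r ≈ 4·0.0566722 = 22.66890%.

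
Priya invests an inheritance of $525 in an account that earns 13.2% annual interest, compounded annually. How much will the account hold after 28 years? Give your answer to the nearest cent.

Growth factor = (1 + 0.132)^28 ≈ 32.188441673.
A ≈ 525 × 32.188441673 ≈ 16,898.9319.

$16,898.93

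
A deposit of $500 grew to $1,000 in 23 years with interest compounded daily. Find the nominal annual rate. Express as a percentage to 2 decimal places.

(1 + r/365)^8395 = 1,000/500 = 2.
1 + r/365 = 2^(1/8395) ≈ 1.000083, so r/365 ≈ 0.0000825701.
r ≈ 365·0.0000825701 = 3.01381%.

3.01%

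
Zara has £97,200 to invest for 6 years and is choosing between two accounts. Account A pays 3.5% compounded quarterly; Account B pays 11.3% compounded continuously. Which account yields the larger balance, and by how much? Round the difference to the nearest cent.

Account B, by £71,673.55

A: (1 + 0.00875)^24 ≈ 1.2325517014, so 97,200 × 1.2325517014 ≈ 119,804.0254.
B: e^(0.113·6) = e^0.678 ≈ 1.96993392189, so 97,200 × 1.96993392189 ≈ 191,477.5772.
Difference ≈ 71,673.5518 in favor of B.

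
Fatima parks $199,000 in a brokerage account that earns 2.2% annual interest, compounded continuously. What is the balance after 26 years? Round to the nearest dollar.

$352,590

A = P·e^(rt) = 199,000·e^(0.022·26) = 199,000·e^0.572.
e^0.572 ≈ 1.77180712443, so A ≈ 352,589.6178.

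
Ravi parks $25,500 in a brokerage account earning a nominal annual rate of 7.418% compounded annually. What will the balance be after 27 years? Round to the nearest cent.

$176,043.85

Growth factor = (1 + 0.07418)^27 ≈ 6.90368035955.
A ≈ 25,500 × 6.90368035955 ≈ 176,043.8492.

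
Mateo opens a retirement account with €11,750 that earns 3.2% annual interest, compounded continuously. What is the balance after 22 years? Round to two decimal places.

€23,756.43

A = P·e^(rt) = 11,750·e^(0.032·22) = 11,750·e^0.704.
e^0.704 ≈ 2.0218238498, so A ≈ 23,756.4302.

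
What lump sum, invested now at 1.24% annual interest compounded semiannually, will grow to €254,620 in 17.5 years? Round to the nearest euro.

€205,089

Periodic rate = 1.24%/2 = 0.0062; 35 periods.
P = 254,620/(1 + 0.0062)^35 ≈ 254,620/1.24151209433 ≈ 205,088.6183.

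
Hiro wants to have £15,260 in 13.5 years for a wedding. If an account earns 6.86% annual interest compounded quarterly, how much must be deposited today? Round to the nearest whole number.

Growth factor = (1 + 0.01715)^54 ≈ 2.5048988038.
P = 15,260/2.5048988038 ≈ 6,092.0625.

£6,092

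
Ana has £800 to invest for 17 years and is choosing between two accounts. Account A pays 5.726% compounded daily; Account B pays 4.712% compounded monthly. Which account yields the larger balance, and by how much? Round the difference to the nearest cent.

Account A, by £337.93

Account A growth factor: (1 + 0.05726/365)^6205 ≈ 2.646779597; balance ≈ 2,117.4237.
Account B growth factor: (1 + 0.04712/12)^204 ≈ 2.22436481; balance ≈ 1,779.4918.
Account A is larger by 337.9318.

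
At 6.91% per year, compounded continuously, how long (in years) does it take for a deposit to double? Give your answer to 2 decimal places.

e^(0.0691t) = 2, so 0.0691t = ln 2 ≈ 0.69315.
t ≈ 0.69315/0.0691 ≈ 10.0311.

10.03 years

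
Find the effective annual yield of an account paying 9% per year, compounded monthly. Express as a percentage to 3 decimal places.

9.381%

EAR = (1 + 9%/12)^12 − 1 = (1 + 0.0075)^12 − 1.
(1 + 0.0075)^12 ≈ 1.093807, so EAR ≈ 9.38069%.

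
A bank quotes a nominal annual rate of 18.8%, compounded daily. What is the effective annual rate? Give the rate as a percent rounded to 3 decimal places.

One year is 365 periods at 0.000515068 each: (1 + 0.000515068)^365 ≈ 1.206775.
EAR = 1.206775 − 1 ≈ 20.67751%.

20.678%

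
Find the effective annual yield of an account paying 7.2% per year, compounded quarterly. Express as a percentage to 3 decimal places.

7.397%

EAR = (1 + 7.2%/4)^4 − 1 = (1 + 0.018)^4 − 1.
(1 + 0.018)^4 ≈ 1.073967, so EAR ≈ 7.39674%.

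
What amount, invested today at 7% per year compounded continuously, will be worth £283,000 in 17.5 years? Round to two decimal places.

£83,133.43

P = A·e^(−rt) = 283,000·e^(−1.225).
e^(−1.225) ≈ 0.293757700324, so P ≈ 83,133.4292.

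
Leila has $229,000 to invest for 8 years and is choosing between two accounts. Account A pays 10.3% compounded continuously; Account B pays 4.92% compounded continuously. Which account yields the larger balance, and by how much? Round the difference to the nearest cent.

Account A, by $182,579.99

Account A growth factor: e^(0.103·8) = e^0.824 ≈ 2.27960002512; balance ≈ 522,028.4058.
Account B growth factor: e^(0.0492·8) = e^0.3936 ≈ 1.48230750707; balance ≈ 339,448.4191.
Account A is larger by 182,579.9866.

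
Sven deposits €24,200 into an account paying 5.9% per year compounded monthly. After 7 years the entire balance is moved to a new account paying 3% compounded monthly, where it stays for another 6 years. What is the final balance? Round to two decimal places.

€43,733.57

Phase 1: 24,200·(1 + 0.059/12)^84 ≈ 36,537.5558.
Phase 2: 36,537.5558·(1 + 0.0025)^72 ≈ 43,733.5714.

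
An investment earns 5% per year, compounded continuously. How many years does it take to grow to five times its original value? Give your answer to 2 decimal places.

32.19 years

e^(0.05t) = 5, so 0.05t = ln 5 ≈ 1.6094.
t ≈ 1.6094/0.05 ≈ 32.1888.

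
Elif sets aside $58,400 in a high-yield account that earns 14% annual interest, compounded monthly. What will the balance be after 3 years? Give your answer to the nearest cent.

$88,666.73

Periodic rate = 14%/12 = 0.0116667; periods = 12·3 = 36.
A = 58,400·(1 + 0.14/12)^36 ≈ 58,400·1.5182659942 ≈ 88,666.7341.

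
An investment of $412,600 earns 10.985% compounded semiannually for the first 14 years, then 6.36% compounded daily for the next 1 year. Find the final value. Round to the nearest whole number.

$1,964,954

After 14 years at 10.985%: 412,600 × 4.468938381629 ≈ 1,843,883.9763.
Then 1 years at 6.36%: 1,843,883.9763 × 1.065660142881 ≈ 1,964,953.6616.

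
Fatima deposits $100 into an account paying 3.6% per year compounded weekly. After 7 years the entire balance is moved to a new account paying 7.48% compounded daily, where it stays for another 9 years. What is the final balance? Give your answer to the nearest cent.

Phase 1: 100·(1 + 0.036/52)^364 ≈ 128.6484.
Phase 2: 128.6484·(1 + 0.0748/365)^3285 ≈ 252.1979.

$252.20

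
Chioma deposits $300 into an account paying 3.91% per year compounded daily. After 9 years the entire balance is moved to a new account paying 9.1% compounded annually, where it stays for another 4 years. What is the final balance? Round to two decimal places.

After 9 years at 3.91%: 300 × 1.42173954 ≈ 426.5219.
Then 4 years at 9.1%: 426.5219 × 1.41676886 ≈ 604.2829.

$604.28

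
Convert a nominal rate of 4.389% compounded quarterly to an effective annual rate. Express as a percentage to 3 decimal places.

EAR = (1 + 4.389%/4)^4 − 1 = (1 + 0.0109725)^4 − 1.
(1 + 0.0109725)^4 ≈ 1.044618, so EAR ≈ 4.46177%.

4.462%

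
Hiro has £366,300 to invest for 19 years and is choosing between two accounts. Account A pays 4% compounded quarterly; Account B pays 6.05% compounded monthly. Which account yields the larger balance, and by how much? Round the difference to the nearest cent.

Account B, by £372,633.81

A: (1 + 0.01)^76 ≈ 2.13021975304, so 366,300 × 2.13021975304 ≈ 780,299.4955.
B: (1 + 0.0605/12)^228 ≈ 3.147511072774, so 366,300 × 3.147511072774 ≈ 1,152,933.3060.
Difference ≈ 372,633.8104 in favor of B.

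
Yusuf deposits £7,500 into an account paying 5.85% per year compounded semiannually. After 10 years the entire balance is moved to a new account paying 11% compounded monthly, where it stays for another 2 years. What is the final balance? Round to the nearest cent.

£16,618.37

After 10 years at 5.85%: 7,500 × 1.7799897989 ≈ 13,349.9235.
Then 2 years at 11%: 13,349.9235 × 1.2448285214 ≈ 16,618.3655.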